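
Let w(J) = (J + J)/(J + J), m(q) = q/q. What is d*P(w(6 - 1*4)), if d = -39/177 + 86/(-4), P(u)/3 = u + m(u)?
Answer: -7689/59 ≈ -130.32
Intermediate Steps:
m(q) = 1
w(J) = 1 (w(J) = (2*J)/((2*J)) = (2*J)*(1/(2*J)) = 1)
P(u) = 3 + 3*u (P(u) = 3*(u + 1) = 3*(1 + u) = 3 + 3*u)
d = -2563/118 (d = -39*1/177 + 86*(-¼) = -13/59 - 43/2 = -2563/118 ≈ -21.720)
d*P(w(6 - 1*4)) = -2563*(3 + 3*1)/118 = -2563*(3 + 3)/118 = -2563/118*6 = -7689/59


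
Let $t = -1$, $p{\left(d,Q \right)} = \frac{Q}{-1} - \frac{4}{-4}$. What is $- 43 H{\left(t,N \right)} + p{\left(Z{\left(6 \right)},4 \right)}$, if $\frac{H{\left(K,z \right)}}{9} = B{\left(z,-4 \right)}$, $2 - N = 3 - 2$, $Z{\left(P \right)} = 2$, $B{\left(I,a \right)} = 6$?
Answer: $-2325$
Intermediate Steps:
$p{\left(d,Q \right)} = 1 - Q$ ($p{\left(d,Q \right)} = Q \left(-1\right) - -1 = - Q + 1 = 1 - Q$)
$N = 1$ ($N = 2 - \left(3 - 2\right) = 2 - 1 = 1$)
$H{\left(K,z \right)} = 54$ ($H{\left(K,z \right)} = 9 \cdot 6 = 54$)
$- 43 H{\left(t,N \right)} + p{\left(Z{\left(6 \right)},4 \right)} = \left(-43\right) 54 + \left(1 - 4\right) = -2322 + \left(1 - 4\right) = -2322 - 3 = -2325$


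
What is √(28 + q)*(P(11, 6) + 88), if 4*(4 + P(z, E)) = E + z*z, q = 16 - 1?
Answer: 463*√43/4 ≈ 759.02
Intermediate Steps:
q = 15
P(z, E) = -4 + E/4 + z²/4 (P(z, E) = -4 + (E + z*z)/4 = -4 + (E + z²)/4 = -4 + (E/4 + z²/4) = -4 + E/4 + z²/4)
√(28 + q)*(P(11, 6) + 88) = √(28 + 15)*((-4 + (¼)*6 + (¼)*11²) + 88) = √43*((-4 + 3/2 + (¼)*121) + 88) = √43*((-4 + 3/2 + 121/4) + 88) = √43*(111/4 + 88) = √43*(463/4) = 463*√43/4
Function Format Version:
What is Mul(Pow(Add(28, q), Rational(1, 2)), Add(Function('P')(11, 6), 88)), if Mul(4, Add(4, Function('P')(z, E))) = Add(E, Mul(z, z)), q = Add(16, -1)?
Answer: Mul(Rational(463, 4), Pow(43, Rational(1, 2))) ≈ 759.02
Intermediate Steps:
q = 15
Function('P')(z, E) = Add(-4, Mul(Rational(1, 4), E), Mul(Rational(1, 4), Pow(z, 2))) (Function('P')(z, E) = Add(-4, Mul(Rational(1, 4), Add(E, Mul(z, z)))) = Add(-4, Mul(Rational(1, 4), Add(E, Pow(z, 2)))) = Add(-4, Add(Mul(Rational(1, 4), E), Mul(Rational(1, 4), Pow(z, 2)))) = Add(-4, Mul(Rational(1, 4), E), Mul(Rational(1, 4), Pow(z, 2))))
Mul(Pow(Add(28, q), Rational(1, 2)), Add(Function('P')(11, 6), 88)) = Mul(Pow(Add(28, 15), Rational(1, 2)), Add(Add(-4, Mul(Rational(1, 4), 6), Mul(Rational(1, 4), Pow(11, 2))), 88)) = Mul(Pow(43, Rational(1, 2)), Add(Add(-4, Rational(3, 2), Mul(Rational(1, 4), 121)), 88)) = Mul(Pow(43, Rational(1, 2)), Add(Add(-4, Rational(3, 2), Rational(121, 4)), 88)) = Mul(Pow(43, Rational(1, 2)), Add(Rational(111, 4), 88)) = Mul(Pow(43, Rational(1, 2)), Rational(463, 4)) = Mul(Rational(463, 4), Pow(43, Rational(1, 2)))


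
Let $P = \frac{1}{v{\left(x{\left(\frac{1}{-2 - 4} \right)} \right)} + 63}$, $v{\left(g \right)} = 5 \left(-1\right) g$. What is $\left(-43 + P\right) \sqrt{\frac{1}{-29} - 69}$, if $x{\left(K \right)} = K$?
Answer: $- \frac{16463 i \sqrt{58058}}{11107} \approx - 357.14 i$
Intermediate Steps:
$v{\left(g \right)} = - 5 g$
$P = \frac{6}{383}$ ($P = \frac{1}{- \frac{5}{-2 - 4} + 63} = \frac{1}{- \frac{5}{-6} + 63} = \frac{1}{\left(-5\right) \left(- \frac{1}{6}\right) + 63} = \frac{1}{\frac{5}{6} + 63} = \frac{1}{\frac{383}{6}} = \frac{6}{383} \approx 0.015666$)
$\left(-43 + P\right) \sqrt{\frac{1}{-29} - 69} = \left(-43 + \frac{6}{383}\right) \sqrt{\frac{1}{-29} - 69} = - \frac{16463 \sqrt{- \frac{1}{29} - 69}}{383} = - \frac{16463 \sqrt{- \frac{2002}{29}}}{383} = - \frac{16463 \frac{i \sqrt{58058}}{29}}{383} = - \frac{16463 i \sqrt{58058}}{11107}$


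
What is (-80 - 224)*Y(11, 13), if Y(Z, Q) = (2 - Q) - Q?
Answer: 7296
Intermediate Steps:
Y(Z, Q) = 2 - 2*Q
(-80 - 224)*Y(11, 13) = (-80 - 224)*(2 - 2*13) = -304*(2 - 26) = -304*(-24) = 7296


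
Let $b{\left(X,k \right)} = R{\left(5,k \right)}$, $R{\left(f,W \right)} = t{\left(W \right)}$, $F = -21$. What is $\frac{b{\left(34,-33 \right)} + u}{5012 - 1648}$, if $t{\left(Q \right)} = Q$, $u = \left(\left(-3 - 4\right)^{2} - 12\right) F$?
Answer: $- \frac{405}{1682} \approx -0.24078$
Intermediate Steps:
$u = -777$ ($u = \left(\left(-3 - 4\right)^{2} - 12\right) \left(-21\right) = \left(\left(-7\right)^{2} - 12\right) \left(-21\right) = \left(49 - 12\right) \left(-21\right) = 37 \left(-21\right) = -777$)
$R{\left(f,W \right)} = W$
$b{\left(X,k \right)} = k$
$\frac{b{\left(34,-33 \right)} + u}{5012 - 1648} = \frac{-33 - 777}{5012 - 1648} = - \frac{810}{3364} = \left(-810\right) \frac{1}{3364} = - \frac{405}{1682}$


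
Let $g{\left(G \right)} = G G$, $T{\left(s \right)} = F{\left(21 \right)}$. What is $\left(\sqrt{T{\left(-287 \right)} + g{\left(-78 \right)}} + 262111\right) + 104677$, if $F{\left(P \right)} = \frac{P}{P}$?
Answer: $366788 + \sqrt{6085} \approx 3.6687 \cdot 10^{5}$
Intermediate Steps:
$F{\left(P \right)} = 1$
$T{\left(s \right)} = 1$
$g{\left(G \right)} = G^{2}$
$\left(\sqrt{T{\left(-287 \right)} + g{\left(-78 \right)}} + 262111\right) + 104677 = \left(\sqrt{1 + \left(-78\right)^{2}} + 262111\right) + 104677 = \left(\sqrt{1 + 6084} + 262111\right) + 104677 = \left(\sqrt{6085} + 262111\right) + 104677 = \left(262111 + \sqrt{6085}\right) + 104677 = 366788 + \sqrt{6085}$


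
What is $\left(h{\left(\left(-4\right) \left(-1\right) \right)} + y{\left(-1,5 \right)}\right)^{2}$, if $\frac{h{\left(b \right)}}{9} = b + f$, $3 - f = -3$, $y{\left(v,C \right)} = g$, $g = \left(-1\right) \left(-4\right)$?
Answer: $8836$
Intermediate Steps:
$g = 4$
$y{\left(v,C \right)} = 4$
$f = 6$ ($f = 3 - -3 = 3 + 3 = 6$)
$h{\left(b \right)} = 54 + 9 b$ ($h{\left(b \right)} = 9 \left(b + 6\right) = 9 \left(6 + b\right) = 54 + 9 b$)
$\left(h{\left(\left(-4\right) \left(-1\right) \right)} + y{\left(-1,5 \right)}\right)^{2} = \left(\left(54 + 9 \left(\left(-4\right) \left(-1\right)\right)\right) + 4\right)^{2} = \left(\left(54 + 9 \cdot 4\right) + 4\right)^{2} = \left(\left(54 + 36\right) + 4\right)^{2} = \left(90 + 4\right)^{2} = 94^{2} = 8836$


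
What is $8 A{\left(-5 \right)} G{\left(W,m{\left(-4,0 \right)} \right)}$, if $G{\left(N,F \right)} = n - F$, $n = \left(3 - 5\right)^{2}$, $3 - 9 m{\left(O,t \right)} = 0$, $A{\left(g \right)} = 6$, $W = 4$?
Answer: $176$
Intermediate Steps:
$m{\left(O,t \right)} = \frac{1}{3}$ ($m{\left(O,t \right)} = \frac{1}{3} - 0 = \frac{1}{3} + 0 = \frac{1}{3}$)
$n = 4$ ($n = \left(-2\right)^{2} = 4$)
$G{\left(N,F \right)} = 4 - F$
$8 A{\left(-5 \right)} G{\left(W,m{\left(-4,0 \right)} \right)} = 8 \cdot 6 \left(4 - \frac{1}{3}\right) = 48 \left(4 - \frac{1}{3}\right) = 48 \cdot \frac{11}{3} = 176$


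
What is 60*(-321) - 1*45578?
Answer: -64838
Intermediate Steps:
60*(-321) - 1*45578 = -19260 - 45578 = -64838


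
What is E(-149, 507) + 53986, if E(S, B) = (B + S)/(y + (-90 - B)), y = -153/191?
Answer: 3082026551/57090 ≈ 53985.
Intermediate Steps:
y = -153/191 (y = -153*1/191 = -153/191 ≈ -0.80105)
E(S, B) = (B + S)/(-17343/191 - B) (E(S, B) = (B + S)/(-153/191 + (-90 - B)) = (B + S)/(-17343/191 - B))
E(-149, 507) + 53986 = 191*(-1*507 - 1*(-149))/(17343 + 191*507) + 53986 = 191*(-507 + 149)/(17343 + 96837) + 53986 = 191*(-358)/114180 + 53986 = 191*(1/114180)*(-358) + 53986 = -34189/57090 + 53986 = 3082026551/57090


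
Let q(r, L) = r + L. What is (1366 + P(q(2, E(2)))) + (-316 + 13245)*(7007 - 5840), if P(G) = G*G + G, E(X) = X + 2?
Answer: 15089551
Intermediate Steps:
E(X) = 2 + X
q(r, L) = L + r
P(G) = G + G² (P(G) = G² + G = G + G²)
(1366 + P(q(2, E(2)))) + (-316 + 13245)*(7007 - 5840) = (1366 + ((2 + 2) + 2)*(1 + ((2 + 2) + 2))) + (-316 + 13245)*(7007 - 5840) = (1366 + (4 + 2)*(1 + (4 + 2))) + 12929*1167 = (1366 + 6*(1 + 6)) + 15088143 = (1366 + 6*7) + 15088143 = (1366 + 42) + 15088143 = 1408 + 15088143 = 15089551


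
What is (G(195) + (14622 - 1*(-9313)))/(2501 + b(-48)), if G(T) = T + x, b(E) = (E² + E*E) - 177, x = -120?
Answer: 12005/3466 ≈ 3.4636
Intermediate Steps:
b(E) = -177 + 2*E² (b(E) = (E² + E²) - 177 = 2*E² - 177 = -177 + 2*E²)
G(T) = -120 + T (G(T) = T - 120 = -120 + T)
(G(195) + (14622 - 1*(-9313)))/(2501 + b(-48)) = ((-120 + 195) + (14622 - 1*(-9313)))/(2501 + (-177 + 2*(-48)²)) = (75 + (14622 + 9313))/(2501 + (-177 + 2*2304)) = (75 + 23935)/(2501 + (-177 + 4608)) = 24010/(2501 + 4431) = 24010/6932 = 24010*(1/6932) = 12005/3466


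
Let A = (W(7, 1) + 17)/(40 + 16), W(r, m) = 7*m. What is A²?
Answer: 9/49 ≈ 0.18367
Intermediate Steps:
A = 3/7 (A = (7*1 + 17)/(40 + 16) = (7 + 17)/56 = 24*(1/56) = 3/7 ≈ 0.42857)
A² = (3/7)² = 9/49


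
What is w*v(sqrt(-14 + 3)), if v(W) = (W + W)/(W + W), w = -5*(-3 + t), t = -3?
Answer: 30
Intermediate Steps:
w = 30 (w = -5*(-3 - 3) = -5*(-6) = 30)
v(W) = 1 (v(W) = (2*W)/((2*W)) = (2*W)*(1/(2*W)) = 1)
w*v(sqrt(-14 + 3)) = 30*1 = 30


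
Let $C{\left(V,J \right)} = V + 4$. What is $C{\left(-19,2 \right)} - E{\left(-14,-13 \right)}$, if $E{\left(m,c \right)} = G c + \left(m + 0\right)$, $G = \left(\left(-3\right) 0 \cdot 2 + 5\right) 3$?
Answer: $194$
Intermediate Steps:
$G = 15$ ($G = \left(0 \cdot 2 + 5\right) 3 = \left(0 + 5\right) 3 = 5 \cdot 3 = 15$)
$E{\left(m,c \right)} = m + 15 c$ ($E{\left(m,c \right)} = 15 c + \left(m + 0\right) = 15 c + m = m + 15 c$)
$C{\left(V,J \right)} = 4 + V$
$C{\left(-19,2 \right)} - E{\left(-14,-13 \right)} = \left(4 - 19\right) - \left(-14 + 15 \left(-13\right)\right) = -15 - \left(-14 - 195\right) = -15 - -209 = -15 + 209 = 194$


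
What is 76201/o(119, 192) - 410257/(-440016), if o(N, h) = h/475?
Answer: 110601853451/586688 ≈ 1.8852e+5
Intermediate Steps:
o(N, h) = h/475 (o(N, h) = h*(1/475) = h/475)
76201/o(119, 192) - 410257/(-440016) = 76201/(((1/475)*192)) - 410257/(-440016) = 76201/(192/475) - 410257*(-1/440016) = 76201*(475/192) + 410257/440016 = 36195475/192 + 410257/440016 = 110601853451/586688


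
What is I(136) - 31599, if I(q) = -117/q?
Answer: -4297581/136 ≈ -31600.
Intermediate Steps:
I(136) - 31599 = -117/136 - 31599 = -4297581/136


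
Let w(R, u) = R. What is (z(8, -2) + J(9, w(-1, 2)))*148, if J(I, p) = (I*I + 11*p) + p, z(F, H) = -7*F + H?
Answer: 1628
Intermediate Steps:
z(F, H) = H - 7*F
J(I, p) = I**2 + 12*p (J(I, p) = (I**2 + 11*p) + p = I**2 + 12*p)
(z(8, -2) + J(9, w(-1, 2)))*148 = ((-2 - 7*8) + (9**2 + 12*(-1)))*148 = ((-2 - 56) + (81 - 12))*148 = (-58 + 69)*148 = 11*148 = 1628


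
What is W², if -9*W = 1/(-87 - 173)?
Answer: 1/5475600 ≈ 1.8263e-7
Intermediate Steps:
W = 1/2340 (W = -1/(9*(-87 - 173)) = -⅑/(-260) = -⅑*(-1/260) = 1/2340 ≈ 0.00042735)
W² = (1/2340)² = 1/5475600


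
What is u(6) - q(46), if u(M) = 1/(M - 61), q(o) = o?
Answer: -2531/55 ≈ -46.018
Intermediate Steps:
u(M) = 1/(-61 + M)
u(6) - q(46) = 1/(-61 + 6) - 1*46 = 1/(-55) - 46 = -1/55 - 46 = -2531/55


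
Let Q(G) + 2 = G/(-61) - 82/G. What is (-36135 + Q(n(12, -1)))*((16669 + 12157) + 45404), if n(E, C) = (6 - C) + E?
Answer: -3109357077580/1159 ≈ -2.6828e+9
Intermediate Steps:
n(E, C) = 6 + E - C
Q(G) = -2 - 82/G - G/61 (Q(G) = -2 + (G/(-61) - 82/G) = -2 + (G*(-1/61) - 82/G) = -2 + (-G/61 - 82/G) = -2 + (-82/G - G/61) = -2 - 82/G - G/61)
(-36135 + Q(n(12, -1)))*((16669 + 12157) + 45404) = (-36135 + (-2 - 82/(6 + 12 - 1*(-1)) - (6 + 12 - 1*(-1))/61))*((16669 + 12157) + 45404) = (-36135 + (-2 - 82/(6 + 12 + 1) - (6 + 12 + 1)/61))*(28826 + 45404) = (-36135 + (-2 - 82/19 - 1/61*19))*74230 = (-36135 + (-2 - 82*1/19 - 19/61))*74230 = (-36135 + (-2 - 82/19 - 19/61))*74230 = (-36135 - 7681/1159)*74230 = -41888146/1159*74230 = -3109357077580/1159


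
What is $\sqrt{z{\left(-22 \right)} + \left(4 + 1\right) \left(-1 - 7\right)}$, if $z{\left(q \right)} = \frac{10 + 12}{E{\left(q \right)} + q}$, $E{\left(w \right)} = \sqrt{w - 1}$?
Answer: $\sqrt{2} \sqrt{\frac{-451 + 20 i \sqrt{23}}{22 - i \sqrt{23}}} \approx 0.016259 - 6.3996 i$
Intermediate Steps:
$E{\left(w \right)} = \sqrt{-1 + w}$
$z{\left(q \right)} = \frac{22}{q + \sqrt{-1 + q}}$ ($z{\left(q \right)} = \frac{10 + 12}{\sqrt{-1 + q} + q} = \frac{22}{q + \sqrt{-1 + q}}$)
$\sqrt{z{\left(-22 \right)} + \left(4 + 1\right) \left(-1 - 7\right)} = \sqrt{\frac{22}{-22 + \sqrt{-1 - 22}} + \left(4 + 1\right) \left(-1 - 7\right)} = \sqrt{\frac{22}{-22 + \sqrt{-23}} + 5 \left(-1 - 7\right)} = \sqrt{\frac{22}{-22 + i \sqrt{23}} + 5 \left(-8\right)} = \sqrt{\frac{22}{-22 + i \sqrt{23}} - 40} = \sqrt{-40 + \frac{22}{-22 + i \sqrt{23}}}$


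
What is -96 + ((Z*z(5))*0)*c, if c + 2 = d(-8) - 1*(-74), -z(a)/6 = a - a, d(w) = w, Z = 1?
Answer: -96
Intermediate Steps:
z(a) = 0 (z(a) = -6*(a - a) = -6*0 = 0)
c = 64 (c = -2 + (-8 - 1*(-74)) = -2 + (-8 + 74) = -2 + 66 = 64)
-96 + ((Z*z(5))*0)*c = -96 + ((1*0)*0)*64 = -96 + (0*0)*64 = -96 + 0*64 = -96 + 0 = -96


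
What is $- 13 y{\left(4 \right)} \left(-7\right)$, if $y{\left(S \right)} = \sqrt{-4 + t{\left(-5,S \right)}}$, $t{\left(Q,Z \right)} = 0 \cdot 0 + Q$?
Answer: $273 i \approx 273.0 i$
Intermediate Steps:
$t{\left(Q,Z \right)} = Q$ ($t{\left(Q,Z \right)} = 0 + Q = Q$)
$y{\left(S \right)} = 3 i$ ($y{\left(S \right)} = \sqrt{-4 - 5} = \sqrt{-9} = 3 i$)
$- 13 y{\left(4 \right)} \left(-7\right) = - 13 \cdot 3 i \left(-7\right) = - 39 i \left(-7\right) = 273 i$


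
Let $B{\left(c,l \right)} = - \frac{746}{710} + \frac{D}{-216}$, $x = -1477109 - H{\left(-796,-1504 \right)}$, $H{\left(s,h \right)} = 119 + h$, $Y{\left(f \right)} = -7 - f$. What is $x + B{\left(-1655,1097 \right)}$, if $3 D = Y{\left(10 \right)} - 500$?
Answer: $- \frac{339475607129}{230040} \approx -1.4757 \cdot 10^{6}$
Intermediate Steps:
$D = - \frac{517}{3}$ ($D = \frac{\left(-7 - 10\right) - 500}{3} = \frac{-17 - 500}{3} = \frac{1}{3} \left(-517\right) = - \frac{517}{3} \approx -172.33$)
$x = -1475724$ ($x = -1477109 - \left(119 - 1504\right) = -1477109 - -1385 = -1477109 + 1385 = -1475724$)
$B{\left(c,l \right)} = - \frac{58169}{230040}$ ($B{\left(c,l \right)} = - \frac{746}{710} - \frac{517}{3 \left(-216\right)} = \left(-746\right) \frac{1}{710} - - \frac{517}{648} = - \frac{373}{355} + \frac{517}{648} = - \frac{58169}{230040}$)
$x + B{\left(-1655,1097 \right)} = -1475724 - \frac{58169}{230040} = - \frac{339475607129}{230040}$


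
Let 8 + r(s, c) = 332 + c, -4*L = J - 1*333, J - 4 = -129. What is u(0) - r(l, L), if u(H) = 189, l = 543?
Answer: -499/2 ≈ -249.50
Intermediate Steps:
J = -125 (J = 4 - 129 = -125)
L = 229/2 (L = -(-125 - 1*333)/4 = -(-125 - 333)/4 = -1/4*(-458) = 229/2 ≈ 114.50)
r(s, c) = 324 + c (r(s, c) = -8 + (332 + c) = 324 + c)
u(0) - r(l, L) = 189 - (324 + 229/2) = 189 - 1*877/2 = 189 - 877/2 = -499/2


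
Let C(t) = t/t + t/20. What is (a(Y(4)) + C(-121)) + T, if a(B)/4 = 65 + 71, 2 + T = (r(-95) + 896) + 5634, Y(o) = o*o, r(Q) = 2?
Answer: 141379/20 ≈ 7069.0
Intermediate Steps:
Y(o) = o²
T = 6530 (T = -2 + ((2 + 896) + 5634) = -2 + (898 + 5634) = -2 + 6532 = 6530)
a(B) = 544 (a(B) = 4*(65 + 71) = 4*136 = 544)
C(t) = 1 + t/20 (C(t) = 1 + t*(1/20) = 1 + t/20)
(a(Y(4)) + C(-121)) + T = (544 + (1 + (1/20)*(-121))) + 6530 = (544 + (1 - 121/20)) + 6530 = (544 - 101/20) + 6530 = 10779/20 + 6530 = 141379/20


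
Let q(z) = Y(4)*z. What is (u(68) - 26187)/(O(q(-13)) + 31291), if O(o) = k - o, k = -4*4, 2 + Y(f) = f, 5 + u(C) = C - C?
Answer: -26192/31301 ≈ -0.83678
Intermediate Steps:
u(C) = -5 (u(C) = -5 + (C - C) = -5 + 0 = -5)
Y(f) = -2 + f
k = -16
q(z) = 2*z (q(z) = (-2 + 4)*z = 2*z)
O(o) = -16 - o
(u(68) - 26187)/(O(q(-13)) + 31291) = (-5 - 26187)/((-16 - 2*(-13)) + 31291) = -26192/((-16 - 1*(-26)) + 31291) = -26192/((-16 + 26) + 31291) = -26192/(10 + 31291) = -26192/31301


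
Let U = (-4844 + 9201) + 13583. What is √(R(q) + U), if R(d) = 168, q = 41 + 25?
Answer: 6*√503 ≈ 134.57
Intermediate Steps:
q = 66
U = 17940 (U = 4357 + 13583 = 17940)
√(R(q) + U) = √(168 + 17940) = √18108 = 6*√503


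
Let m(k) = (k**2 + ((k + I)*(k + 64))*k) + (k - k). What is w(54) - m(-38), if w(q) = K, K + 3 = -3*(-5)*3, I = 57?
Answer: 17370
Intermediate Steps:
m(k) = k**2 + k*(57 + k)*(64 + k) (m(k) = (k**2 + ((k + 57)*(k + 64))*k) + (k - k) = (k**2 + ((57 + k)*(64 + k))*k) + 0 = (k**2 + k*(57 + k)*(64 + k)) + 0 = k**2 + k*(57 + k)*(64 + k))
K = 42 (K = -3 - 3*(-5)*3 = -3 + 15*3 = -3 + 45 = 42)
w(q) = 42
w(54) - m(-38) = 42 - (-38)*(3648 + (-38)**2 + 122*(-38)) = 42 - (-38)*(3648 + 1444 - 4636) = 42 - (-38)*456 = 42 - 1*(-17328) = 42 + 17328 = 17370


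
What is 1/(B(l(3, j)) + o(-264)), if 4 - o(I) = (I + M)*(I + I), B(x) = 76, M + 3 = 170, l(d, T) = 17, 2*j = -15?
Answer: -1/51136 ≈ -1.9556e-5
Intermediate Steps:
j = -15/2 (j = (½)*(-15) = -15/2 ≈ -7.5000)
M = 167 (M = -3 + 170 = 167)
o(I) = 4 - 2*I*(167 + I) (o(I) = 4 - (I + 167)*(I + I) = 4 - (167 + I)*2*I = 4 - 2*I*(167 + I))
1/(B(l(3, j)) + o(-264)) = 1/(76 + (4 - 334*(-264) - 2*(-264)²)) = 1/(76 + (4 + 88176 - 2*69696)) = 1/(76 + (4 + 88176 - 139392)) = 1/(76 - 51212) = 1/(-51136) = -1/51136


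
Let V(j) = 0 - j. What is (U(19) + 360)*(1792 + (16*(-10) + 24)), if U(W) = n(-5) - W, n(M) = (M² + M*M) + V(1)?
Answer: 645840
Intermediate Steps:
V(j) = -j
n(M) = -1 + 2*M² (n(M) = (M² + M*M) - 1*1 = (M² + M²) - 1 = 2*M² - 1 = -1 + 2*M²)
U(W) = 49 - W (U(W) = (-1 + 2*(-5)²) - W = (-1 + 2*25) - W = (-1 + 50) - W = 49 - W)
(U(19) + 360)*(1792 + (16*(-10) + 24)) = ((49 - 1*19) + 360)*(1792 + (16*(-10) + 24)) = ((49 - 19) + 360)*(1792 + (-160 + 24)) = (30 + 360)*(1792 - 136) = 390*1656 = 645840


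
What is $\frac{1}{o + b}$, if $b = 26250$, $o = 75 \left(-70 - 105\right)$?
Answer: $\frac{1}{13125} \approx 7.619 \cdot 10^{-5}$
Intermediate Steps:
$o = -13125$ ($o = 75 \left(-175\right) = -13125$)
$\frac{1}{o + b} = \frac{1}{-13125 + 26250} = \frac{1}{13125}$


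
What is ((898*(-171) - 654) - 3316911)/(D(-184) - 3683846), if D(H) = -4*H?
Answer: 3471123/3683110 ≈ 0.94244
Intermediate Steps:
((898*(-171) - 654) - 3316911)/(D(-184) - 3683846) = ((898*(-171) - 654) - 3316911)/(-4*(-184) - 3683846) = ((-153558 - 654) - 3316911)/(736 - 3683846) = (-154212 - 3316911)/(-3683110) = -3471123*(-1/3683110) = 3471123/3683110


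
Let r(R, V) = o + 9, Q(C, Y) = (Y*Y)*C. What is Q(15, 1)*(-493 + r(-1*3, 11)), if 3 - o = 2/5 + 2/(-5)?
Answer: -7215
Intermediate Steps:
o = 3 (o = 3 - (2/5 + 2/(-5)) = 3 - (2*(⅕) + 2*(-⅕)) = 3 - (⅖ - ⅖) = 3 - 1*0 = 3 + 0 = 3)
Q(C, Y) = C*Y² (Q(C, Y) = Y²*C = C*Y²)
r(R, V) = 12 (r(R, V) = 3 + 9 = 12)
Q(15, 1)*(-493 + r(-1*3, 11)) = (15*1²)*(-493 + 12) = (15*1)*(-481) = 15*(-481) = -7215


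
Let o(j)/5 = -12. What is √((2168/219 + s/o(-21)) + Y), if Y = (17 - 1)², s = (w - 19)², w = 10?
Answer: √1268806065/2190 ≈ 16.265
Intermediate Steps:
o(j) = -60 (o(j) = 5*(-12) = -60)
s = 81 (s = (10 - 19)² = (-9)² = 81)
Y = 256 (Y = 16² = 256)
√((2168/219 + s/o(-21)) + Y) = √((2168/219 + 81/(-60)) + 256) = √((2168*(1/219) + 81*(-1/60)) + 256) = √((2168/219 - 27/20) + 256) = √(37447/4380 + 256) = √(1158727/4380) = √1268806065/2190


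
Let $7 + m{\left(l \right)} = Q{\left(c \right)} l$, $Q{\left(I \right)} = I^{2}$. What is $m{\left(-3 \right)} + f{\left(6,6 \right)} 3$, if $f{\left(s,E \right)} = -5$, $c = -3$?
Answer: $-49$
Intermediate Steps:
$m{\left(l \right)} = -7 + 9 l$ ($m{\left(l \right)} = -7 + \left(-3\right)^{2} l = -7 + 9 l$)
$m{\left(-3 \right)} + f{\left(6,6 \right)} 3 = \left(-7 + 9 \left(-3\right)\right) - 15 = \left(-7 - 27\right) - 15 = -34 - 15 = -49$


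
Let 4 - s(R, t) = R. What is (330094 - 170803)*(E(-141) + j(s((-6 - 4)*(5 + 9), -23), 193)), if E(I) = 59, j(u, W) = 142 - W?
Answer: 1274328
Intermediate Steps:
s(R, t) = 4 - R
(330094 - 170803)*(E(-141) + j(s((-6 - 4)*(5 + 9), -23), 193)) = (330094 - 170803)*(59 + (142 - 1*193)) = 159291*(59 + (142 - 193)) = 159291*(59 - 51) = 159291*8 = 1274328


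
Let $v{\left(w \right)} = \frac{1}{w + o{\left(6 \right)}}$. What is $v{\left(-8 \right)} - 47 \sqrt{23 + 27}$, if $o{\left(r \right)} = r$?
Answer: $- \frac{1}{2} - 235 \sqrt{2} \approx -332.84$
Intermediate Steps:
$v{\left(w \right)} = \frac{1}{6 + w}$ ($v{\left(w \right)} = \frac{1}{w + 6} = \frac{1}{6 + w}$)
$v{\left(-8 \right)} - 47 \sqrt{23 + 27} = \frac{1}{6 - 8} - 47 \sqrt{23 + 27} = \frac{1}{-2} - 47 \sqrt{50} = - \frac{1}{2} - 47 \cdot 5 \sqrt{2} = - \frac{1}{2} - 235 \sqrt{2}$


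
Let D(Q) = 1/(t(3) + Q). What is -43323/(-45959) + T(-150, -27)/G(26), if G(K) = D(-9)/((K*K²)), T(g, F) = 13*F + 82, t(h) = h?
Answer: 1303749513099/45959 ≈ 2.8368e+7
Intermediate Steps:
T(g, F) = 82 + 13*F
D(Q) = 1/(3 + Q)
G(K) = -1/(6*K³) (G(K) = 1/((3 - 9)*((K*K²))) = 1/((-6)*(K³)) = -1/(6*K³))
-43323/(-45959) + T(-150, -27)/G(26) = -43323/(-45959) + (82 + 13*(-27))/((-⅙/26³)) = -43323*(-1/45959) + (82 - 351)/((-⅙*1/17576)) = 43323/45959 - 269/(-1/105456) = 43323/45959 - 269*(-105456) = 43323/45959 + 28367664 = 1303749513099/45959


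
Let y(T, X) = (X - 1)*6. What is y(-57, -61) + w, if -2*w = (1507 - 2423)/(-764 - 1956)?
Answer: -506149/1360 ≈ -372.17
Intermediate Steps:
y(T, X) = -6 + 6*X (y(T, X) = (-1 + X)*6 = -6 + 6*X)
w = -229/1360 (w = -(1507 - 2423)/(2*(-764 - 1956)) = -(-458)/(-2720) = -(-458)*(-1)/2720 = -½*229/680 = -229/1360 ≈ -0.16838)
y(-57, -61) + w = (-6 + 6*(-61)) - 229/1360 = (-6 - 366) - 229/1360 = -372 - 229/1360 = -506149/1360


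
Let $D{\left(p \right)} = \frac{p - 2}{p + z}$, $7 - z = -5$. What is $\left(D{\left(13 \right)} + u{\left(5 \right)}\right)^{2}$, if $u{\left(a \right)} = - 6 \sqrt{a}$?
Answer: $\frac{112621}{625} - \frac{132 \sqrt{5}}{25} \approx 168.39$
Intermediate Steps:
$z = 12$ ($z = 7 - -5 = 7 + 5 = 12$)
$D{\left(p \right)} = \frac{-2 + p}{12 + p}$ ($D{\left(p \right)} = \frac{p - 2}{p + 12} = \frac{-2 + p}{12 + p}$)
$\left(D{\left(13 \right)} + u{\left(5 \right)}\right)^{2} = \left(\frac{-2 + 13}{12 + 13} - 6 \sqrt{5}\right)^{2} = \left(\frac{1}{25} \cdot 11 - 6 \sqrt{5}\right)^{2} = \left(\frac{11}{25} - 6 \sqrt{5}\right)^{2}$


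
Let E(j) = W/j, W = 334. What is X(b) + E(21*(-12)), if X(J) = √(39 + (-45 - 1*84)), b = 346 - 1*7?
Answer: -167/126 + 3*I*√10 ≈ -1.3254 + 9.4868*I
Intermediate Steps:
b = 339 (b = 346 - 7 = 339)
X(J) = 3*I*√10 (X(J) = √(39 + (-45 - 84)) = √(39 - 129) = √(-90) = 3*I*√10)
E(j) = 334/j
X(b) + E(21*(-12)) = 3*I*√10 + 334/((21*(-12))) = 3*I*√10 + 334/(-252) = 3*I*√10 + 334*(-1/252) = 3*I*√10 - 167/126 = -167/126 + 3*I*√10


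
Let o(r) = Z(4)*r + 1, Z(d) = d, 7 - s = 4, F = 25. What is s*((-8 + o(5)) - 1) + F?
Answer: 61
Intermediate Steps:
s = 3 (s = 7 - 1*4 = 7 - 4 = 3)
o(r) = 1 + 4*r (o(r) = 4*r + 1 = 1 + 4*r)
s*((-8 + o(5)) - 1) + F = 3*((-8 + (1 + 4*5)) - 1) + 25 = 3*((-8 + (1 + 20)) - 1) + 25 = 3*((-8 + 21) - 1) + 25 = 3*(13 - 1) + 25 = 3*12 + 25 = 36 + 25 = 61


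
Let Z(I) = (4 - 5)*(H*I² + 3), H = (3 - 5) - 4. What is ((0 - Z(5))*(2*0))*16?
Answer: 0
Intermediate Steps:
H = -6 (H = -2 - 4 = -6)
Z(I) = -3 + 6*I² (Z(I) = (4 - 5)*(-6*I² + 3) = -(3 - 6*I²) = -3 + 6*I²)
((0 - Z(5))*(2*0))*16 = ((0 - (-3 + 6*5²))*(2*0))*16 = ((0 - (-3 + 6*25))*0)*16 = ((0 - (-3 + 150))*0)*16 = ((0 - 1*147)*0)*16 = ((0 - 147)*0)*16 = -147*0*16 = 0*16 = 0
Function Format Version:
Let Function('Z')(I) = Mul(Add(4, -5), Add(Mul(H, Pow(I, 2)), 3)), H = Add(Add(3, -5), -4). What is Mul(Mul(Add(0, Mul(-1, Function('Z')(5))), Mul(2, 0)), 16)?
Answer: 0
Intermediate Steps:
H = -6 (H = Add(-2, -4) = -6)
Function('Z')(I) = Add(-3, Mul(6, Pow(I, 2))) (Function('Z')(I) = Mul(Add(4, -5), Add(Mul(-6, Pow(I, 2)), 3)) = Mul(-1, Add(3, Mul(-6, Pow(I, 2)))) = Add(-3, Mul(6, Pow(I, 2))))
Mul(Mul(Add(0, Mul(-1, Function('Z')(5))), Mul(2, 0)), 16) = Mul(Mul(Add(0, Mul(-1, Add(-3, Mul(6, Pow(5, 2))))), Mul(2, 0)), 16) = Mul(Mul(Add(0, Mul(-1, Add(-3, Mul(6, 25)))), 0), 16) = Mul(Mul(Add(0, Mul(-1, Add(-3, 150))), 0), 16) = Mul(Mul(Add(0, Mul(-1, 147)), 0), 16) = Mul(Mul(Add(0, -147), 0), 16) = Mul(Mul(-147, 0), 16) = Mul(0, 16) = 0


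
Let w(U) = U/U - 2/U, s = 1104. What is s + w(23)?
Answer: 25413/23 ≈ 1104.9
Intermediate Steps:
w(U) = 1 - 2/U
s + w(23) = 1104 + (-2 + 23)/23 = 1104 + (1/23)*21 = 1104 + 21/23 = 25413/23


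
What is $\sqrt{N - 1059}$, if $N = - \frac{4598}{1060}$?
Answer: $\frac{i \sqrt{298691570}}{530} \approx 32.609 i$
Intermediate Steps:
$N = - \frac{2299}{530}$ ($N = \left(-4598\right) \frac{1}{1060} = - \frac{2299}{530} \approx -4.3377$)
$\sqrt{N - 1059} = \sqrt{- \frac{2299}{530} - 1059} = \sqrt{- \frac{563569}{530}} = \frac{i \sqrt{298691570}}{530}$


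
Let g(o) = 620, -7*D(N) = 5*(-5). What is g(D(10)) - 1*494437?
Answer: -493817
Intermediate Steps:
D(N) = 25/7 (D(N) = -5*(-5)/7 = -⅐*(-25) = 25/7)
g(D(10)) - 1*494437 = 620 - 1*494437 = 620 - 494437 = -493817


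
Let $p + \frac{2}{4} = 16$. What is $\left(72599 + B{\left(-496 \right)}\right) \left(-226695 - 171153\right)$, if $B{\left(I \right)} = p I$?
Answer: $-25824711528$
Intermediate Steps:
$p = \frac{31}{2}$ ($p = - \frac{1}{2} + 16 = \frac{31}{2} \approx 15.5$)
$B{\left(I \right)} = \frac{31 I}{2}$
$\left(72599 + B{\left(-496 \right)}\right) \left(-226695 - 171153\right) = \left(72599 + \frac{31}{2} \left(-496\right)\right) \left(-226695 - 171153\right) = \left(72599 - 7688\right) \left(-397848\right) = 64911 \left(-397848\right) = -25824711528$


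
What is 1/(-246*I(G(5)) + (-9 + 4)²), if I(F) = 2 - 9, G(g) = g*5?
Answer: 1/1747 ≈ 0.00057241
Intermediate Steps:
G(g) = 5*g
I(F) = -7
1/(-246*I(G(5)) + (-9 + 4)²) = 1/(-246*(-7) + (-9 + 4)²) = 1/(1722 + (-5)²) = 1/(1722 + 25) = 1/1747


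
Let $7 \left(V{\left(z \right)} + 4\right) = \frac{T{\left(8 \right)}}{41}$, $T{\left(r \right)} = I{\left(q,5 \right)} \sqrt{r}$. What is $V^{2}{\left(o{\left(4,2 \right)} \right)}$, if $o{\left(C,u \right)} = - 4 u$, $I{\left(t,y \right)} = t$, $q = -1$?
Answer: $\frac{1317912}{82369} + \frac{16 \sqrt{2}}{287} \approx 16.079$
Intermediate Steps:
$T{\left(r \right)} = - \sqrt{r}$
$V{\left(z \right)} = -4 - \frac{2 \sqrt{2}}{287}$ ($V{\left(z \right)} = -4 + \frac{- \sqrt{8} \cdot \frac{1}{41}}{7} = -4 + \frac{- 2 \sqrt{2} \cdot \frac{1}{41}}{7} = -4 + \frac{\left(- \frac{2}{41}\right) \sqrt{2}}{7} = -4 - \frac{2 \sqrt{2}}{287}$)
$V^{2}{\left(o{\left(4,2 \right)} \right)} = \left(-4 - \frac{2 \sqrt{2}}{287}\right)^{2}$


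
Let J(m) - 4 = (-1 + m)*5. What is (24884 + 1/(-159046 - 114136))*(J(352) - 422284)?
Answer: -408381492786525/39026 ≈ -1.0464e+10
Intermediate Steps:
J(m) = -1 + 5*m (J(m) = 4 + (-1 + m)*5 = 4 + (-5 + 5*m) = -1 + 5*m)
(24884 + 1/(-159046 - 114136))*(J(352) - 422284) = (24884 + 1/(-159046 - 114136))*((-1 + 5*352) - 422284) = (24884 + 1/(-273182))*((-1 + 1760) - 422284) = (24884 - 1/273182)*(1759 - 422284) = (6797860887/273182)*(-420525) = -408381492786525/39026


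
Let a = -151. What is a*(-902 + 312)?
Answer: 89090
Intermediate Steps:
a*(-902 + 312) = -151*(-902 + 312) = -151*(-590) = 89090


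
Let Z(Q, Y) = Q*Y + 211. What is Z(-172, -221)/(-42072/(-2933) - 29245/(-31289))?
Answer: 3507749058051/1402166393 ≈ 2501.7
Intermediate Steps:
Z(Q, Y) = 211 + Q*Y
Z(-172, -221)/(-42072/(-2933) - 29245/(-31289)) = (211 - 172*(-221))/(-42072/(-2933) - 29245/(-31289)) = (211 + 38012)/(-42072*(-1/2933) - 29245*(-1/31289)) = 38223/(42072/2933 + 29245/31289) = 38223/(1402166393/91770637) = 38223*(91770637/1402166393) = 3507749058051/1402166393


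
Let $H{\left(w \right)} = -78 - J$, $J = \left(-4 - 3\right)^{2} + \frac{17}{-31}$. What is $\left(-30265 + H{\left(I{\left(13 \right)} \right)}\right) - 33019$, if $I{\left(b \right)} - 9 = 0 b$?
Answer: $- \frac{1965724}{31} \approx -63410.0$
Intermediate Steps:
$J = \frac{1502}{31}$ ($J = \left(-7\right)^{2} + 17 \left(- \frac{1}{31}\right) = 49 - \frac{17}{31} = \frac{1502}{31} \approx 48.452$)
$I{\left(b \right)} = 9$ ($I{\left(b \right)} = 9 + 0 b = 9 + 0 = 9$)
$H{\left(w \right)} = - \frac{3920}{31}$ ($H{\left(w \right)} = -78 - \frac{1502}{31} = - \frac{3920}{31}$)
$\left(-30265 + H{\left(I{\left(13 \right)} \right)}\right) - 33019 = \left(-30265 - \frac{3920}{31}\right) - 33019 = - \frac{942135}{31} - 33019 = - \frac{1965724}{31}$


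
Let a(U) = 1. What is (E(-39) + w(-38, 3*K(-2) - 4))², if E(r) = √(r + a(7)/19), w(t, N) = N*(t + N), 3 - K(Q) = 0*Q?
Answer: 516535/19 - 660*I*√3515/19 ≈ 27186.0 - 2059.5*I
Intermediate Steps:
K(Q) = 3 (K(Q) = 3 - 0*Q = 3 - 1*0 = 3 + 0 = 3)
w(t, N) = N*(N + t)
E(r) = √(1/19 + r) (E(r) = √(r + 1/19) = √(1/19 + r))
(E(-39) + w(-38, 3*K(-2) - 4))² = (√(19 + 361*(-39))/19 + (3*3 - 4)*((3*3 - 4) - 38))² = (√(19 - 14079)/19 + (9 - 4)*((9 - 4) - 38))² = (√(-14060)/19 + 5*(5 - 38))² = ((2*I*√3515)/19 + 5*(-33))² = (2*I*√3515/19 - 165)² = (-165 + 2*I*√3515/19)²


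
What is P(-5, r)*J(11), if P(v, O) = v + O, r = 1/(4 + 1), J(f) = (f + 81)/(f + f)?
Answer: -1104/55 ≈ -20.073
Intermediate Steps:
J(f) = (81 + f)/(2*f) (J(f) = (81 + f)/((2*f)) = (81 + f)*(1/(2*f)) = (81 + f)/(2*f))
r = ⅕ (r = 1/5 = ⅕ ≈ 0.20000)
P(v, O) = O + v
P(-5, r)*J(11) = (⅕ - 5)*((½)*(81 + 11)/11) = -12*92/(5*11) = -24/5*46/11 = -1104/55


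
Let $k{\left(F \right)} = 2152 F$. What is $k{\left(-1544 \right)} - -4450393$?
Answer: $1127705$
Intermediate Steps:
$k{\left(-1544 \right)} - -4450393 = 2152 \left(-1544\right) - -4450393 = -3322688 + 4450393 = 1127705$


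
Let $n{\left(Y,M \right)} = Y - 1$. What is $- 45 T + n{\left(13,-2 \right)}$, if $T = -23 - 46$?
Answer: $3117$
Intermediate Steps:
$T = -69$
$n{\left(Y,M \right)} = -1 + Y$ ($n{\left(Y,M \right)} = Y - 1 = -1 + Y$)
$- 45 T + n{\left(13,-2 \right)} = \left(-45\right) \left(-69\right) + \left(-1 + 13\right) = 3105 + 12 = 3117$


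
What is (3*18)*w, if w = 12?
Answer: 648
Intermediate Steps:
(3*18)*w = (3*18)*12 = 54*12 = 648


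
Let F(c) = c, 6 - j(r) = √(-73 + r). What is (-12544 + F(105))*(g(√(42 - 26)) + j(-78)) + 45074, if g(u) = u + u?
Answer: -129072 + 12439*I*√151 ≈ -1.2907e+5 + 1.5285e+5*I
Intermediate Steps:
j(r) = 6 - √(-73 + r)
g(u) = 2*u
(-12544 + F(105))*(g(√(42 - 26)) + j(-78)) + 45074 = (-12544 + 105)*(2*√(42 - 26) + (6 - √(-73 - 78))) + 45074 = -12439*(2*√16 + (6 - √(-151))) + 45074 = -12439*(2*4 + (6 - I*√151)) + 45074 = -12439*(8 + (6 - I*√151)) + 45074 = -12439*(14 - I*√151) + 45074 = (-174146 + 12439*I*√151) + 45074 = -129072 + 12439*I*√151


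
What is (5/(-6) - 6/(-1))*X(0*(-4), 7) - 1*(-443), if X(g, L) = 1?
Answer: 2689/6 ≈ 448.17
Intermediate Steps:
(5/(-6) - 6/(-1))*X(0*(-4), 7) - 1*(-443) = (5/(-6) - 6/(-1))*1 - 1*(-443) = (5*(-1/6) - 6*(-1))*1 + 443 = (-5/6 + 6)*1 + 443 = (31/6)*1 + 443 = 31/6 + 443 = 2689/6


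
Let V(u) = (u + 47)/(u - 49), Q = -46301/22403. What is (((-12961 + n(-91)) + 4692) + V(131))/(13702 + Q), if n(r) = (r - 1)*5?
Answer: -1603158680/2516740761 ≈ -0.63700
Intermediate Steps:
Q = -46301/22403 (Q = -46301*1/22403 = -46301/22403 ≈ -2.0667)
V(u) = (47 + u)/(-49 + u)
n(r) = -5 + 5*r (n(r) = (-1 + r)*5 = -5 + 5*r)
(((-12961 + n(-91)) + 4692) + V(131))/(13702 + Q) = (((-12961 + (-5 + 5*(-91))) + 4692) + (47 + 131)/(-49 + 131))/(13702 - 46301/22403) = (((-12961 + (-5 - 455)) + 4692) + 178/82)/(306919605/22403) = (((-12961 - 460) + 4692) + (1/82)*178)*(22403/306919605) = ((-13421 + 4692) + 89/41)*(22403/306919605) = (-8729 + 89/41)*(22403/306919605) = -357800/41*22403/306919605 = -1603158680/2516740761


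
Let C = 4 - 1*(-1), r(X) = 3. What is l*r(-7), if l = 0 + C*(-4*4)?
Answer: -240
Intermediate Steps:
C = 5 (C = 4 + 1 = 5)
l = -80 (l = 0 + 5*(-4*4) = 0 + 5*(-16) = 0 - 80 = -80)
l*r(-7) = -80*3 = -240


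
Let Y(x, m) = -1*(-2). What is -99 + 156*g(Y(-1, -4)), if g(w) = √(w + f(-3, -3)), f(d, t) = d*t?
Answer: -99 + 156*√11 ≈ 418.39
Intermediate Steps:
Y(x, m) = 2
g(w) = √(9 + w) (g(w) = √(w - 3*(-3)) = √(w + 9) = √(9 + w))
-99 + 156*g(Y(-1, -4)) = -99 + 156*√(9 + 2) = -99 + 156*√11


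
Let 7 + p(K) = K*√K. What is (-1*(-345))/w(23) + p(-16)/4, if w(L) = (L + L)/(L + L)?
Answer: 1373/4 - 16*I ≈ 343.25 - 16.0*I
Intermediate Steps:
w(L) = 1 (w(L) = (2*L)/((2*L)) = (2*L)*(1/(2*L)) = 1)
p(K) = -7 + K^(3/2) (p(K) = -7 + K*√K = -7 + K^(3/2))
(-1*(-345))/w(23) + p(-16)/4 = -1*(-345)/1 + (-7 + (-16)^(3/2))/4 = 345*1 + (-7 - 64*I)*(¼) = 345 + (-7/4 - 16*I) = 1373/4 - 16*I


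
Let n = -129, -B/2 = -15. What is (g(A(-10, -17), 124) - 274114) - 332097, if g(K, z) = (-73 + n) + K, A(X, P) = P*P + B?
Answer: -606094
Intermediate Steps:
B = 30 (B = -2*(-15) = 30)
A(X, P) = 30 + P² (A(X, P) = P*P + 30 = P² + 30 = 30 + P²)
g(K, z) = -202 + K (g(K, z) = (-73 - 129) + K = -202 + K)
(g(A(-10, -17), 124) - 274114) - 332097 = ((-202 + (30 + (-17)²)) - 274114) - 332097 = ((-202 + (30 + 289)) - 274114) - 332097 = ((-202 + 319) - 274114) - 332097 = (117 - 274114) - 332097 = -273997 - 332097 = -606094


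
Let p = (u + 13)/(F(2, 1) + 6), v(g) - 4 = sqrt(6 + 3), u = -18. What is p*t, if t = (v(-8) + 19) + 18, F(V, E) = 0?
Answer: -110/3 ≈ -36.667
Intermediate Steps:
v(g) = 7 (v(g) = 4 + sqrt(6 + 3) = 4 + sqrt(9) = 4 + 3 = 7)
t = 44 (t = (7 + 19) + 18 = 26 + 18 = 44)
p = -5/6 (p = (-18 + 13)/(0 + 6) = -5/6 ≈ -0.83333)
p*t = -5/6*44 = -110/3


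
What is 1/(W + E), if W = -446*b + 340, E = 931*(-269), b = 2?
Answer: -1/250991 ≈ -3.9842e-6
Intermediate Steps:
E = -250439
W = -552 (W = -446*2 + 340 = -892 + 340 = -552)
1/(W + E) = 1/(-552 - 250439) = 1/(-250991) = -1/250991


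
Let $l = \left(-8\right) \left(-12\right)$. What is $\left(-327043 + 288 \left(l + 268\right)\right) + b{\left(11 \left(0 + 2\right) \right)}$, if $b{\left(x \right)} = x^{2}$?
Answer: $-221727$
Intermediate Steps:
$l = 96$
$\left(-327043 + 288 \left(l + 268\right)\right) + b{\left(11 \left(0 + 2\right) \right)} = \left(-327043 + 288 \left(96 + 268\right)\right) + \left(11 \left(0 + 2\right)\right)^{2} = \left(-327043 + 288 \cdot 364\right) + \left(11 \cdot 2\right)^{2} = \left(-327043 + 104832\right) + 22^{2} = -222211 + 484 = -221727$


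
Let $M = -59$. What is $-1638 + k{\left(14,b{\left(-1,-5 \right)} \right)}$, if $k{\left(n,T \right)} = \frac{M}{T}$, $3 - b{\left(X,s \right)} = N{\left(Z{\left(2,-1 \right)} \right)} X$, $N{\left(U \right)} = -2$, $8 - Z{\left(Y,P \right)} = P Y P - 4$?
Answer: $-1697$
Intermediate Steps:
$Z{\left(Y,P \right)} = 12 - Y P^{2}$ ($Z{\left(Y,P \right)} = 8 - \left(P Y P - 4\right) = 8 - \left(Y P^{2} - 4\right) = 8 - \left(-4 + Y P^{2}\right) = 12 - Y P^{2}$)
$b{\left(X,s \right)} = 3 + 2 X$ ($b{\left(X,s \right)} = 3 - - 2 X = 3 + 2 X$)
$k{\left(n,T \right)} = - \frac{59}{T}$
$-1638 + k{\left(14,b{\left(-1,-5 \right)} \right)} = -1638 - \frac{59}{3 + 2 \left(-1\right)} = -1638 - \frac{59}{3 - 2} = -1638 - \frac{59}{1} = -1638 - 59 = -1697$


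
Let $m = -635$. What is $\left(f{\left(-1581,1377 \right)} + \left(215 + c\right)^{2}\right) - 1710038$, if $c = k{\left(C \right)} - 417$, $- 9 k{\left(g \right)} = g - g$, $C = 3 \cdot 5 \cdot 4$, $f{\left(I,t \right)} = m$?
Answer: $-1669869$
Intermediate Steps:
$f{\left(I,t \right)} = -635$
$C = 60$ ($C = 15 \cdot 4 = 60$)
$k{\left(g \right)} = 0$ ($k{\left(g \right)} = - \frac{g - g}{9} = \left(- \frac{1}{9}\right) 0 = 0$)
$c = -417$ ($c = 0 - 417 = -417$)
$\left(f{\left(-1581,1377 \right)} + \left(215 + c\right)^{2}\right) - 1710038 = \left(-635 + \left(215 - 417\right)^{2}\right) - 1710038 = \left(-635 + \left(-202\right)^{2}\right) - 1710038 = \left(-635 + 40804\right) - 1710038 = 40169 - 1710038 = -1669869$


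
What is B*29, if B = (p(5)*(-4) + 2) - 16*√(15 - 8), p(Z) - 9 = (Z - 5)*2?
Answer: -986 - 464*√7 ≈ -2213.6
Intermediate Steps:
p(Z) = -1 + 2*Z (p(Z) = 9 + (Z - 5)*2 = 9 + (-5 + Z)*2 = 9 + (-10 + 2*Z) = -1 + 2*Z)
B = -34 - 16*√7 (B = ((-1 + 2*5)*(-4) + 2) - 16*√(15 - 8) = ((-1 + 10)*(-4) + 2) - 16*√7 = (9*(-4) + 2) - 16*√7 = (-36 + 2) - 16*√7 = -34 - 16*√7 ≈ -76.332)
B*29 = (-34 - 16*√7)*29 = -986 - 464*√7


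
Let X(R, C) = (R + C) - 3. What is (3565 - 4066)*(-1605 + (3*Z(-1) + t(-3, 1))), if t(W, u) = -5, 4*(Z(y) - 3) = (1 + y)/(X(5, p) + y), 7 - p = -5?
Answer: 802101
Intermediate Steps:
p = 12 (p = 7 - 1*(-5) = 7 + 5 = 12)
X(R, C) = -3 + C + R (X(R, C) = (C + R) - 3 = -3 + C + R)
Z(y) = 3 + (1 + y)/(4*(14 + y)) (Z(y) = 3 + ((1 + y)/((-3 + 12 + 5) + y))/4 = 3 + ((1 + y)/(14 + y))/4 = 3 + (1 + y)/(4*(14 + y)))
(3565 - 4066)*(-1605 + (3*Z(-1) + t(-3, 1))) = (3565 - 4066)*(-1605 + (3*(13*(13 - 1)/(4*(14 - 1))) - 5)) = -501*(-1605 + (3*((13/4)*12/13) - 5)) = -501*(-1605 + (3*((13/4)*(1/13)*12) - 5)) = -501*(-1605 + (3*3 - 5)) = -501*(-1605 + (9 - 5)) = -501*(-1605 + 4) = -501*(-1601) = 802101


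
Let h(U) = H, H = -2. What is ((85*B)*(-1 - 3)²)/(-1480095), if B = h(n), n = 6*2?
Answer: 544/296019 ≈ 0.0018377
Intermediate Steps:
n = 12
h(U) = -2
B = -2
((85*B)*(-1 - 3)²)/(-1480095) = ((85*(-2))*(-1 - 3)²)/(-1480095) = -170*(-4)²*(-1/1480095) = -170*16*(-1/1480095) = -2720*(-1/1480095) = 544/296019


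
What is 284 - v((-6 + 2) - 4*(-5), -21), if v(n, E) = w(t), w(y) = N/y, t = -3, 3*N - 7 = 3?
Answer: 2566/9 ≈ 285.11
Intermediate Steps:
N = 10/3 (N = 7/3 + (1/3)*3 = 7/3 + 1 = 10/3 ≈ 3.3333)
w(y) = 10/(3*y)
v(n, E) = -10/9 (v(n, E) = (10/3)/(-3) = (10/3)*(-1/3) = -10/9)
284 - v((-6 + 2) - 4*(-5), -21) = 284 - 1*(-10/9) = 284 + 10/9 = 2566/9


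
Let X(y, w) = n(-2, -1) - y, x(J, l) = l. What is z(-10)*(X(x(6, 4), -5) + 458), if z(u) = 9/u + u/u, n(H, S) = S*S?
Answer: 91/2 ≈ 45.500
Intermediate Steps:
n(H, S) = S²
z(u) = 1 + 9/u (z(u) = 9/u + 1 = 1 + 9/u)
X(y, w) = 1 - y (X(y, w) = (-1)² - y = 1 - y)
z(-10)*(X(x(6, 4), -5) + 458) = ((9 - 10)/(-10))*((1 - 1*4) + 458) = (-⅒*(-1))*((1 - 4) + 458) = (-3 + 458)/10 = (⅒)*455 = 91/2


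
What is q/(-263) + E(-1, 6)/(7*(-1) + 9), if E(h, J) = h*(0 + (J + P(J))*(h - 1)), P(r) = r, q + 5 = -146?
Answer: 3307/263 ≈ 12.574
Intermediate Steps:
q = -151 (q = -5 - 146 = -151)
E(h, J) = 2*J*h*(-1 + h) (E(h, J) = h*(0 + (J + J)*(h - 1)) = h*(0 + (2*J)*(-1 + h)) = h*(0 + 2*J*(-1 + h)) = h*(2*J*(-1 + h)) = 2*J*h*(-1 + h))
q/(-263) + E(-1, 6)/(7*(-1) + 9) = -151/(-263) + (2*6*(-1)*(-1 - 1))/(7*(-1) + 9) = -151*(-1/263) + (2*6*(-1)*(-2))/(-7 + 9) = 151/263 + 24/2 = 151/263 + 24*(½) = 151/263 + 12 = 3307/263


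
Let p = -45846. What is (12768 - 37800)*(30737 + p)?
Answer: 378208488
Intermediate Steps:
(12768 - 37800)*(30737 + p) = (12768 - 37800)*(30737 - 45846) = -25032*(-15109) = 378208488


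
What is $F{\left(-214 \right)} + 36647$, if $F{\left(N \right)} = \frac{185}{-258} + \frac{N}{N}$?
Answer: $\frac{9454999}{258} \approx 36647.0$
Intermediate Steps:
$F{\left(N \right)} = \frac{73}{258}$ ($F{\left(N \right)} = 185 \left(- \frac{1}{258}\right) + 1 = - \frac{185}{258} + 1 = \frac{73}{258}$)
$F{\left(-214 \right)} + 36647 = \frac{73}{258} + 36647 = \frac{9454999}{258}$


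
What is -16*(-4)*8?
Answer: 512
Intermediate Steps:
-16*(-4)*8 = 64*8 = 512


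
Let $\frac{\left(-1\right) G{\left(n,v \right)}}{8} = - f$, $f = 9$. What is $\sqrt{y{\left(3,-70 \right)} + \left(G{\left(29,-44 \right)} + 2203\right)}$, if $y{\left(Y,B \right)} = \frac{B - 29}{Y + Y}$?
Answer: $\frac{\sqrt{9034}}{2} \approx 47.524$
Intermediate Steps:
$G{\left(n,v \right)} = 72$ ($G{\left(n,v \right)} = - 8 \left(\left(-1\right) 9\right) = \left(-8\right) \left(-9\right) = 72$)
$y{\left(Y,B \right)} = \frac{-29 + B}{2 Y}$
$\sqrt{y{\left(3,-70 \right)} + \left(G{\left(29,-44 \right)} + 2203\right)} = \sqrt{\frac{-29 - 70}{2 \cdot 3} + \left(72 + 2203\right)} = \sqrt{\frac{1}{2} \cdot \frac{1}{3} \left(-99\right) + 2275} = \sqrt{- \frac{33}{2} + 2275} = \sqrt{\frac{4517}{2}} = \frac{\sqrt{9034}}{2}$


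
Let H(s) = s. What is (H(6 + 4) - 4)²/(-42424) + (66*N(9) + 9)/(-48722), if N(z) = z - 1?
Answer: -1533480/129186383 ≈ -0.011870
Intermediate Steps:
N(z) = -1 + z
(H(6 + 4) - 4)²/(-42424) + (66*N(9) + 9)/(-48722) = ((6 + 4) - 4)²/(-42424) + (66*(-1 + 9) + 9)/(-48722) = (10 - 4)²*(-1/42424) + (66*8 + 9)*(-1/48722) = 6²*(-1/42424) + (528 + 9)*(-1/48722) = 36*(-1/42424) + 537*(-1/48722) = -9/10606 - 537/48722 = -1533480/129186383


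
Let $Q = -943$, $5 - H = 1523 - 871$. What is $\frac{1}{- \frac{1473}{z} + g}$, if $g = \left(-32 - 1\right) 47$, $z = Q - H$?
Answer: $- \frac{296}{457623} \approx -0.00064682$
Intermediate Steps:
$H = -647$ ($H = 5 - \left(1523 - 871\right) = 5 - 652 = -647$)
$z = -296$ ($z = -943 - -647 = -943 + 647 = -296$)
$g = -1551$ ($g = \left(-33\right) 47 = -1551$)
$\frac{1}{- \frac{1473}{z} + g} = \frac{1}{- \frac{1473}{-296} - 1551} = \frac{1}{\left(-1473\right) \left(- \frac{1}{296}\right) - 1551} = \frac{1}{\frac{1473}{296} - 1551} = \frac{1}{- \frac{457623}{296}} = - \frac{296}{457623}$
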